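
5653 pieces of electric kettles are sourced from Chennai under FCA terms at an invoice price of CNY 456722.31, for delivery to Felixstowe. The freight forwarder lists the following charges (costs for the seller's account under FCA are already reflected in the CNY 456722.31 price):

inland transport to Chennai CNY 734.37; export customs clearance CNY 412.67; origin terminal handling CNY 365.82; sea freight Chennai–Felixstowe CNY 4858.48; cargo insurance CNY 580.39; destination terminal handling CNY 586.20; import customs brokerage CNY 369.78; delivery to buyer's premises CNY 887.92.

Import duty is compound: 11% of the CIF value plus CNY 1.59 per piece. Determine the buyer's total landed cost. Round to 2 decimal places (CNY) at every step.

Total landed cost: CNY 524237.14

FCA: the seller delivers export-cleared goods to the carrier; the buyer bears costs from that point.
Already in the invoice (seller's account under FCA): inland to port, export clearance — exclude.
CIF value = FCA price + origin terminal + freight + insurance = 456722.31 + 365.82 + 4858.48 + 580.39 = 462527.00
Ad valorem component: 462527.00 × 11% = 50877.97
Specific component: 5653 × 1.59 = 8988.27
Import duty = 50877.97 + 8988.27 = 59866.24
Buyer bears: origin terminal 365.82 + freight 4858.48 + insurance 580.39 + destination terminal 586.20 + brokerage 369.78 + delivery 887.92 + duty 59866.24 = 67514.83
Landed cost = invoice 456722.31 + 67514.83 = 524237.14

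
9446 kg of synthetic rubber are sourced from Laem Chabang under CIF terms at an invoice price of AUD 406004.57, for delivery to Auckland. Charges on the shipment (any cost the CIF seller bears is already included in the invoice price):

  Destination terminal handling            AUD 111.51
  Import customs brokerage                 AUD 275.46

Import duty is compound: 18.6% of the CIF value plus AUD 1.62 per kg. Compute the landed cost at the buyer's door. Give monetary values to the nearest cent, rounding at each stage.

Total landed cost: AUD 497210.91

CIF: the seller pays costs through ocean freight and marine insurance to the destination port.
The CIF price already equals the CIF value: 406004.57
Ad valorem component: 406004.57 × 18.6% = 75516.85
Specific component: 9446 × 1.62 = 15302.52
Import duty = 75516.85 + 15302.52 = 90819.37
Buyer bears: destination terminal 111.51 + brokerage 275.46 + duty 90819.37 = 91206.34
Landed cost = invoice 406004.57 + 91206.34 = 497210.91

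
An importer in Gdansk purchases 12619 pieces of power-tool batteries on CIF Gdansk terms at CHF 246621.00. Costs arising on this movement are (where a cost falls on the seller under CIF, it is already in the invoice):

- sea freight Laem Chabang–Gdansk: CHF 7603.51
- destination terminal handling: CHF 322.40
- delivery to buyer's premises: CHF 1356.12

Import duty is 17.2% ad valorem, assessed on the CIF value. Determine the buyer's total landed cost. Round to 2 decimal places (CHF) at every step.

CIF: the seller pays costs through ocean freight and marine insurance to the destination port.
Already in the invoice (seller's account under CIF): freight — exclude.
The CIF price already equals the CIF value: 246621.00
Import duty = 246621.00 × 17.2% = 42418.81
Buyer bears: destination terminal 322.40 + delivery 1356.12 + duty 42418.81 = 44097.33
Landed cost = invoice 246621.00 + 44097.33 = 290718.33

Total landed cost: CHF 290718.33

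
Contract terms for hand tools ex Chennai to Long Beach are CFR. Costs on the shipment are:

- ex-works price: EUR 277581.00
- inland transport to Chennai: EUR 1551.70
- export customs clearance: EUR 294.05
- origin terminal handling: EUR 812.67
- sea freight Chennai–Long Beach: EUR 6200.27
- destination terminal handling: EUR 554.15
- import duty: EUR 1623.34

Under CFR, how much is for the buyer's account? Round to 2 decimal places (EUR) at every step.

CFR: the seller pays costs through ocean freight to the destination port, but not insurance.
Seller's account: goods 277581.00 + inland to port 1551.70 + export clearance 294.05 + origin terminal 812.67 + freight 6200.27 = 286439.69
Buyer's account: destination terminal 554.15 + duty 1623.34 = 2177.49

Buyer's account: EUR 2177.49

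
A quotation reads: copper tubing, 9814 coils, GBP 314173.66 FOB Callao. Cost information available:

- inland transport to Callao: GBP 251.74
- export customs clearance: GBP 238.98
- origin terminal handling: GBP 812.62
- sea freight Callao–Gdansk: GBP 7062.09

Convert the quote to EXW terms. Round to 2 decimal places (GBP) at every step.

EXW price: GBP 312870.32

Not relevant to the conversion: freight — on the buyer under both terms; not part of either seller's price.
From FOB to EXW, the seller no longer bears: inland to port, export clearance, origin terminal.
EXW price = 314173.66 − 251.74 − 238.98 − 812.62 = 312870.32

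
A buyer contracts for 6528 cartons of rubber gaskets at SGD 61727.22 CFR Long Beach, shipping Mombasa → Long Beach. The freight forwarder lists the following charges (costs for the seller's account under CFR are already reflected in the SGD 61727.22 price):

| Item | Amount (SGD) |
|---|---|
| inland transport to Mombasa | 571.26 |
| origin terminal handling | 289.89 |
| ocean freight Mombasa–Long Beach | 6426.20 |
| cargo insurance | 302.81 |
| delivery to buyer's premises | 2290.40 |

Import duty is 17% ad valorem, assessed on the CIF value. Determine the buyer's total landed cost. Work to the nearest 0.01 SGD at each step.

CFR: the seller pays costs through ocean freight to the destination port, but not insurance.
Already in the invoice (seller's account under CFR): inland to port, origin terminal, freight — exclude.
CIF value = CFR price + insurance = 61727.22 + 302.81 = 62030.03
Import duty = 62030.03 × 17% = 10545.11
Buyer bears: insurance 302.81 + delivery 2290.40 + duty 10545.11 = 13138.32
Landed cost = invoice 61727.22 + 13138.32 = 74865.54

Total landed cost: SGD 74865.54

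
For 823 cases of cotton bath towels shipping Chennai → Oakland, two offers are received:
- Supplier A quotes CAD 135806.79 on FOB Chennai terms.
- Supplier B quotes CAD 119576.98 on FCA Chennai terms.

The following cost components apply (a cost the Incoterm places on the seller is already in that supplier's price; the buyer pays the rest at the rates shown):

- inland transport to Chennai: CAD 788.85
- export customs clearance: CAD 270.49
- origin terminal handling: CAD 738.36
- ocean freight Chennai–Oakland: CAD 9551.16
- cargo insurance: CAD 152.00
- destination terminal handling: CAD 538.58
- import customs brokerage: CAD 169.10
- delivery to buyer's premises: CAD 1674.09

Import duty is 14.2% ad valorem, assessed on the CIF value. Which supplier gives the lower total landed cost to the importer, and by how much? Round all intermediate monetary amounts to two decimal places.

Supplier A (FOB):
CIF value = FOB price + freight + insurance = 135806.79 + 9551.16 + 152.00 = 145509.95
Import duty = 145509.95 × 14.2% = 20662.41
Buyer bears (A): 9551.16 + 152.00 + 538.58 + 169.10 + 1674.09 = 12084.93
Landed cost (A) = invoice 135806.79 + 12084.93 + duty 20662.41 = 168554.13
Supplier B (FCA):
CIF value = FCA price + origin terminal + freight + insurance = 119576.98 + 738.36 + 9551.16 + 152.00 = 130018.50
Import duty = 130018.50 × 14.2% = 18462.63
Buyer bears (B): 738.36 + 9551.16 + 152.00 + 538.58 + 169.10 + 1674.09 = 12823.29
Landed cost (B) = invoice 119576.98 + 12823.29 + duty 18462.63 = 150862.90
Difference = |168554.13 − 150862.90| = 17691.23

Supplier B is cheaper by CAD 17691.23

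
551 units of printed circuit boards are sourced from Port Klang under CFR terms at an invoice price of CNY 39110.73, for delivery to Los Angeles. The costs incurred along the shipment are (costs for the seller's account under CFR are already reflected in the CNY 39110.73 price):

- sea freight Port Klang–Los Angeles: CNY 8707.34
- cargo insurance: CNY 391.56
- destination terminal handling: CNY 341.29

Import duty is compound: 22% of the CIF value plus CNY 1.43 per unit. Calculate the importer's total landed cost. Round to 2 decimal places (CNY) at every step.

CFR: the seller pays costs through ocean freight to the destination port, but not insurance.
Already in the invoice (seller's account under CFR): freight — exclude.
CIF value = CFR price + insurance = 39110.73 + 391.56 = 39502.29
Ad valorem component: 39502.29 × 22% = 8690.50
Specific component: 551 × 1.43 = 787.93
Import duty = 8690.50 + 787.93 = 9478.43
Buyer bears: insurance 391.56 + destination terminal 341.29 + duty 9478.43 = 10211.28
Landed cost = invoice 39110.73 + 10211.28 = 49322.01

Total landed cost: CNY 49322.01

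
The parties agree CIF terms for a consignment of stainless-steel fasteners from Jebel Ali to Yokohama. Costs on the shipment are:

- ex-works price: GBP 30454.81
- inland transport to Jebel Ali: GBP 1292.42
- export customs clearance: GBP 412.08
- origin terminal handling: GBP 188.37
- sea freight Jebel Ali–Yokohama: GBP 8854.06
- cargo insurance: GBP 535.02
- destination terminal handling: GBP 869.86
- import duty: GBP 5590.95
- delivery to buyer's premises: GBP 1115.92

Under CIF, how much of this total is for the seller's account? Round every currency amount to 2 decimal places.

Seller's account: GBP 41736.76

CIF: the seller pays costs through ocean freight and marine insurance to the destination port.
Seller's account: goods 30454.81 + inland to port 1292.42 + export clearance 412.08 + origin terminal 188.37 + freight 8854.06 + insurance 535.02 = 41736.76
Buyer's account: destination terminal 869.86 + duty 5590.95 + delivery 1115.92 = 7576.73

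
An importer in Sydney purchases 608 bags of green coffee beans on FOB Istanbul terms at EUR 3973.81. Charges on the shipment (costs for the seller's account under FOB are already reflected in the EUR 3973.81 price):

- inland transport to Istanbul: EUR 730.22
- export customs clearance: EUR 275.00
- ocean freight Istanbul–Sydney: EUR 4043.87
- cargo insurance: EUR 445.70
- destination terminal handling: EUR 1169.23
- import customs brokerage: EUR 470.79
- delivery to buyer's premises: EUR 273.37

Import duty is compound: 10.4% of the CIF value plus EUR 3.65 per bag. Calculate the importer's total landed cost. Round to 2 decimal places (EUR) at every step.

FOB: the seller bears costs until goods are on board at the origin port; the buyer bears freight, insurance and all costs thereafter.
Already in the invoice (seller's account under FOB): inland to port, export clearance — exclude.
CIF value = FOB price + freight + insurance = 3973.81 + 4043.87 + 445.70 = 8463.38
Ad valorem component: 8463.38 × 10.4% = 880.19
Specific component: 608 × 3.65 = 2219.20
Import duty = 880.19 + 2219.20 = 3099.39
Buyer bears: freight 4043.87 + insurance 445.70 + destination terminal 1169.23 + brokerage 470.79 + delivery 273.37 + duty 3099.39 = 9502.35
Landed cost = invoice 3973.81 + 9502.35 = 13476.16

Total landed cost: EUR 13476.16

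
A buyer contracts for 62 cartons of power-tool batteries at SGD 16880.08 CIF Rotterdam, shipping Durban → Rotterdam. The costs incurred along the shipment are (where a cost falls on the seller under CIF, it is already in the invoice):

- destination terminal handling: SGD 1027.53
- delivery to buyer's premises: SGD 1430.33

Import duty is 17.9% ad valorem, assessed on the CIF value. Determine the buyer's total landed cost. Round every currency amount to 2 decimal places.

CIF: the seller pays costs through ocean freight and marine insurance to the destination port.
The CIF price already equals the CIF value: 16880.08
Import duty = 16880.08 × 17.9% = 3021.53
Buyer bears: destination terminal 1027.53 + delivery 1430.33 + duty 3021.53 = 5479.39
Landed cost = invoice 16880.08 + 5479.39 = 22359.47

Total landed cost: SGD 22359.47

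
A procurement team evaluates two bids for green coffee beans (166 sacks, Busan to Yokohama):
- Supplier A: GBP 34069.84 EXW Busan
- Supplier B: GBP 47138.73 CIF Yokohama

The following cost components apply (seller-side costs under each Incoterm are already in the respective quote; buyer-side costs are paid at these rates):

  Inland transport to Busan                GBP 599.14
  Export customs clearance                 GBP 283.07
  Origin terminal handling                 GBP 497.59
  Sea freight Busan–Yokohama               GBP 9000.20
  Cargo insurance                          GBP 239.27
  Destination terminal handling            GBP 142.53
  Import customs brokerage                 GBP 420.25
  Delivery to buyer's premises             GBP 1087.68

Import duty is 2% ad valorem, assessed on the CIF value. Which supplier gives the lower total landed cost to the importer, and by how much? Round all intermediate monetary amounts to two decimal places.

Supplier A (EXW):
CIF value = EXW price + inland to port + export clearance + origin terminal + freight + insurance = 34069.84 + 599.14 + 283.07 + 497.59 + 9000.20 + 239.27 = 44689.11
Import duty = 44689.11 × 2% = 893.78
Buyer bears (A): 599.14 + 283.07 + 497.59 + 9000.20 + 239.27 + 142.53 + 420.25 + 1087.68 = 12269.73
Landed cost (A) = invoice 34069.84 + 12269.73 + duty 893.78 = 47233.35
Supplier B (CIF):
The CIF price already equals the CIF value: 47138.73
Import duty = 47138.73 × 2% = 942.77
Buyer bears (B): 142.53 + 420.25 + 1087.68 = 1650.46
Landed cost (B) = invoice 47138.73 + 1650.46 + duty 942.77 = 49731.96
Difference = |47233.35 − 49731.96| = 2498.61

Supplier A is cheaper by GBP 2498.61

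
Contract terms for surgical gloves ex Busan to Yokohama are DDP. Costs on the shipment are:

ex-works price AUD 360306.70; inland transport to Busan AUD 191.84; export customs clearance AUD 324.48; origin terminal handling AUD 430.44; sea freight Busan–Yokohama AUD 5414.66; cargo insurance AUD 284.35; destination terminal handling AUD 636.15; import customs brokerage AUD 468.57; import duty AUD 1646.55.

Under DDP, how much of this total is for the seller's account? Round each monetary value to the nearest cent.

DDP: the seller bears all costs including import duty.
Seller's account: goods 360306.70 + inland to port 191.84 + export clearance 324.48 + origin terminal 430.44 + freight 5414.66 + insurance 284.35 + destination terminal 636.15 + brokerage 468.57 + duty 1646.55 = 369703.74
Buyer's account: 0.00

Seller's account: AUD 369703.74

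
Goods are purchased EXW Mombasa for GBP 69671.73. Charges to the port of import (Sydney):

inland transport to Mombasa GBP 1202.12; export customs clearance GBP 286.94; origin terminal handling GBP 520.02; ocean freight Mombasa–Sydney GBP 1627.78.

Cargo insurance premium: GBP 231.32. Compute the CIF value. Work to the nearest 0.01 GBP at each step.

CIF = EXW price + pre-shipment costs + freight + insurance
CIF = 69671.73 + 1202.12 + 286.94 + 520.02 + 1627.78 + 231.32 = 73539.91

CIF value: GBP 73539.91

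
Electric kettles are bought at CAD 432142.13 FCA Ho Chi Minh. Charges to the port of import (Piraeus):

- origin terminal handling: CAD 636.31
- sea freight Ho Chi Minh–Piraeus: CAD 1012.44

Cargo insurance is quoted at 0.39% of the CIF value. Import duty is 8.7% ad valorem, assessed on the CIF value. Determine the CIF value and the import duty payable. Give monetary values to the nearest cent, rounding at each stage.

Let C be the CIF value. C = FCA price + pre-shipment costs + freight + 0.39% × C
C − 0.39% × C = 432142.13 + 636.31 + 1012.44
0.9961 × C = 433790.88
C = 433790.88 / 0.9961 = 435489.29
Insurance premium = 0.39% × 435489.29 = 1698.41
Import duty = 435489.29 × 8.7% = 37887.57

CIF value: CAD 435489.29; import duty: CAD 37887.57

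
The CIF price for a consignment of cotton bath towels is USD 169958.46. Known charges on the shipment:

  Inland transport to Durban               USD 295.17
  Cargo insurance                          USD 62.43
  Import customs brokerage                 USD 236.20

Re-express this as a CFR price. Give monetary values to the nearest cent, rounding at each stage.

CFR price: USD 169896.03

Not relevant to the conversion: inland to port — on the seller under both CIF and CFR; already in the CIF price and stays in the CFR price. brokerage — on the buyer under both terms; not part of either seller's price.
From CIF to CFR, the seller no longer bears: insurance.
CFR price = 169958.46 − 62.43 = 169896.03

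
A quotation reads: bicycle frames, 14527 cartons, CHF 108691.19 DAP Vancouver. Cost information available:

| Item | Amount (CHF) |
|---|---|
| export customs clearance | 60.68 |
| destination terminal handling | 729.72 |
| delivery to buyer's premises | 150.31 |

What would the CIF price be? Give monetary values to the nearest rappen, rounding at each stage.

Not relevant to the conversion: export clearance — on the seller under both DAP and CIF; already in the DAP price and stays in the CIF price.
From DAP to CIF, the seller no longer bears: destination terminal, delivery.
CIF price = 108691.19 − 729.72 − 150.31 = 107811.16

CIF price: CHF 107811.16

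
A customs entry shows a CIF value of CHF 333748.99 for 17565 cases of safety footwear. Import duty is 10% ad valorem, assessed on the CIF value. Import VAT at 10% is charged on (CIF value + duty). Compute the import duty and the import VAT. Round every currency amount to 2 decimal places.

Import duty: CHF 33374.90; import VAT: CHF 36712.39

Import duty = 333748.99 × 10% = 33374.90
VAT base = CIF + duty = 333748.99 + 33374.90 = 367123.89
Import VAT = 367123.89 × 10% = 36712.39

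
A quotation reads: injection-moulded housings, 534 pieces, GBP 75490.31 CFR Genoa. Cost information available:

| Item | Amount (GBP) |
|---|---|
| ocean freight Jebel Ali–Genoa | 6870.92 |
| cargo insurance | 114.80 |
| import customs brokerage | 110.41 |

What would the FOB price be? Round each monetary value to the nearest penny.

FOB price: GBP 68619.39

Not relevant to the conversion: brokerage, insurance — on the buyer under both terms; not part of either seller's price.
From CFR to FOB, the seller no longer bears: freight.
FOB price = 75490.31 − 6870.92 = 68619.39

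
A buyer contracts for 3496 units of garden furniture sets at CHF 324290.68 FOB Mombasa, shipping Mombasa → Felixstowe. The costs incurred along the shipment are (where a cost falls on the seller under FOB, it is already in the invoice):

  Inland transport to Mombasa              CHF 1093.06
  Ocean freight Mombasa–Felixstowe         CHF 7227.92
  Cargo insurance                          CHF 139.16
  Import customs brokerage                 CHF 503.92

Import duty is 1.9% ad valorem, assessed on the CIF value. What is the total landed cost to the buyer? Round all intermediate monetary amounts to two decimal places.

FOB: the seller bears costs until goods are on board at the origin port; the buyer bears freight, insurance and all costs thereafter.
Already in the invoice (seller's account under FOB): inland to port — exclude.
CIF value = FOB price + freight + insurance = 324290.68 + 7227.92 + 139.16 = 331657.76
Import duty = 331657.76 × 1.9% = 6301.50
Buyer bears: freight 7227.92 + insurance 139.16 + brokerage 503.92 + duty 6301.50 = 14172.50
Landed cost = invoice 324290.68 + 14172.50 = 338463.18

Total landed cost: CHF 338463.18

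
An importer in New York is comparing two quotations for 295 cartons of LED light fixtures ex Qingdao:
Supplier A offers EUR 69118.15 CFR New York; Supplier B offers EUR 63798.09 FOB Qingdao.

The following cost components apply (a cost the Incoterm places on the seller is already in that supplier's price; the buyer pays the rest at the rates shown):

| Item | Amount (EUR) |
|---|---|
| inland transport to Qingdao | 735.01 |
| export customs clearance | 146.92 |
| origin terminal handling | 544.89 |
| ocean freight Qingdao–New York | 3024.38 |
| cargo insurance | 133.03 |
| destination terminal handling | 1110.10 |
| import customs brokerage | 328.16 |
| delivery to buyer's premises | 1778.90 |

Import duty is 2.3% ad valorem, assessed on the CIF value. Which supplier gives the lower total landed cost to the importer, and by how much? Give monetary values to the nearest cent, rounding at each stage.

Supplier A (CFR):
CIF value = CFR price + insurance = 69118.15 + 133.03 = 69251.18
Import duty = 69251.18 × 2.3% = 1592.78
Buyer bears (A): 133.03 + 1110.10 + 328.16 + 1778.90 = 3350.19
Landed cost (A) = invoice 69118.15 + 3350.19 + duty 1592.78 = 74061.12
Supplier B (FOB):
CIF value = FOB price + freight + insurance = 63798.09 + 3024.38 + 133.03 = 66955.50
Import duty = 66955.50 × 2.3% = 1539.98
Buyer bears (B): 3024.38 + 133.03 + 1110.10 + 328.16 + 1778.90 = 6374.57
Landed cost (B) = invoice 63798.09 + 6374.57 + duty 1539.98 = 71712.64
Difference = |74061.12 − 71712.64| = 2348.48

Supplier B is cheaper by EUR 2348.48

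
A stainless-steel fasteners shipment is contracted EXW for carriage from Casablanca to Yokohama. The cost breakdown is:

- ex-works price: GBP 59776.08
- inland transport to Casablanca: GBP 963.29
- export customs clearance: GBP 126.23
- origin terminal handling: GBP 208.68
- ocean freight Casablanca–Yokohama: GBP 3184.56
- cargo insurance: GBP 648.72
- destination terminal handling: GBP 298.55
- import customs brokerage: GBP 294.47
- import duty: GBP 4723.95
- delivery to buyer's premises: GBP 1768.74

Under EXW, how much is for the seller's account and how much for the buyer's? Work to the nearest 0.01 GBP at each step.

Seller: GBP 59776.08; buyer: GBP 12217.19

EXW: the seller makes goods available at their premises; the buyer bears all onward costs.
Seller's account: goods 59776.08 = 59776.08
Buyer's account: inland to port 963.29 + export clearance 126.23 + origin terminal 208.68 + freight 3184.56 + insurance 648.72 + destination terminal 298.55 + brokerage 294.47 + duty 4723.95 + delivery 1768.74 = 12217.19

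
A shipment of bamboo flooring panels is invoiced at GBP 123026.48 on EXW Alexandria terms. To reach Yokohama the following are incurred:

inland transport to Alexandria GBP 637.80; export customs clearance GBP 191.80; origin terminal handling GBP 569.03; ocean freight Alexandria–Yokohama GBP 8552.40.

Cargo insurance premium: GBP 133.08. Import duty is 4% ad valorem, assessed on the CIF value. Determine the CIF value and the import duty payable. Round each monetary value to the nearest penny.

CIF = EXW price + pre-shipment costs + freight + insurance
CIF = 123026.48 + 637.80 + 191.80 + 569.03 + 8552.40 + 133.08 = 133110.59
Import duty = 133110.59 × 4% = 5324.42

CIF value: GBP 133110.59; import duty: GBP 5324.42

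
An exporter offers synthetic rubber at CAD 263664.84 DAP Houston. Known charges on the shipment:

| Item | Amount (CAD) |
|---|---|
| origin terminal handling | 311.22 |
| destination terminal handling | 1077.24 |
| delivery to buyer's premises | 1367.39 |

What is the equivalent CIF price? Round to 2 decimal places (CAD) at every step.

Not relevant to the conversion: origin terminal — on the seller under both DAP and CIF; already in the DAP price and stays in the CIF price.
From DAP to CIF, the seller no longer bears: destination terminal, delivery.
CIF price = 263664.84 − 1077.24 − 1367.39 = 261220.21

CIF price: CAD 261220.21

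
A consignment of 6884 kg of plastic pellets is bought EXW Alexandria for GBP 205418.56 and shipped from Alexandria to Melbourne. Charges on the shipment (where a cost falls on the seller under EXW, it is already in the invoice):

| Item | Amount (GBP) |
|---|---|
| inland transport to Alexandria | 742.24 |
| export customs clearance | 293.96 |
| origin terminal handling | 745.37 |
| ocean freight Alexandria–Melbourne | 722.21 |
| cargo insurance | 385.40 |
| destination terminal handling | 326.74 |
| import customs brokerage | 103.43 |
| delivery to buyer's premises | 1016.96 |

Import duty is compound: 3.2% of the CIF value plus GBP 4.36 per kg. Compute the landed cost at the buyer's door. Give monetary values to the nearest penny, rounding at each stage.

Total landed cost: GBP 246434.96

EXW: the seller makes goods available at their premises; the buyer bears all onward costs.
CIF value = EXW price + inland to port + export clearance + origin terminal + freight + insurance = 205418.56 + 742.24 + 293.96 + 745.37 + 722.21 + 385.40 = 208307.74
Ad valorem component: 208307.74 × 3.2% = 6665.85
Specific component: 6884 × 4.36 = 30014.24
Import duty = 6665.85 + 30014.24 = 36680.09
Buyer bears: inland to port 742.24 + export clearance 293.96 + origin terminal 745.37 + freight 722.21 + insurance 385.40 + destination terminal 326.74 + brokerage 103.43 + delivery 1016.96 + duty 36680.09 = 41016.40
Landed cost = invoice 205418.56 + 41016.40 = 246434.96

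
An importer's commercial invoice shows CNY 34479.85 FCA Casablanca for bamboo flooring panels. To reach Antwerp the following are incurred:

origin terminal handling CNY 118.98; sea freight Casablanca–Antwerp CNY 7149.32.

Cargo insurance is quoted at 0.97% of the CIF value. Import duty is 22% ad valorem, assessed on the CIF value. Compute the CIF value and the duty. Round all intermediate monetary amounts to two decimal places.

Let C be the CIF value. C = FCA price + pre-shipment costs + freight + 0.97% × C
C − 0.97% × C = 34479.85 + 118.98 + 7149.32
0.9903 × C = 41748.15
C = 41748.15 / 0.9903 = 42157.07
Insurance premium = 0.97% × 42157.07 = 408.92
Import duty = 42157.07 × 22% = 9274.56

CIF value: CNY 42157.07; import duty: CNY 9274.56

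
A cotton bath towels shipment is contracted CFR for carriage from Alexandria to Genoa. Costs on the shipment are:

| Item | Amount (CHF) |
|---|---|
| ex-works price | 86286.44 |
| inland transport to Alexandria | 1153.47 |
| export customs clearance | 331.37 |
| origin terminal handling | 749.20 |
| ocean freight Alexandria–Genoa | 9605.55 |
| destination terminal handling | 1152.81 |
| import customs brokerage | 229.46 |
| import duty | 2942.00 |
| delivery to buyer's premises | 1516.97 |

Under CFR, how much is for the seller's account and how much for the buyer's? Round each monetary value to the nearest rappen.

CFR: the seller pays costs through ocean freight to the destination port, but not insurance.
Seller's account: goods 86286.44 + inland to port 1153.47 + export clearance 331.37 + origin terminal 749.20 + freight 9605.55 = 98126.03
Buyer's account: destination terminal 1152.81 + brokerage 229.46 + duty 2942.00 + delivery 1516.97 = 5841.24

Seller: CHF 98126.03; buyer: CHF 5841.24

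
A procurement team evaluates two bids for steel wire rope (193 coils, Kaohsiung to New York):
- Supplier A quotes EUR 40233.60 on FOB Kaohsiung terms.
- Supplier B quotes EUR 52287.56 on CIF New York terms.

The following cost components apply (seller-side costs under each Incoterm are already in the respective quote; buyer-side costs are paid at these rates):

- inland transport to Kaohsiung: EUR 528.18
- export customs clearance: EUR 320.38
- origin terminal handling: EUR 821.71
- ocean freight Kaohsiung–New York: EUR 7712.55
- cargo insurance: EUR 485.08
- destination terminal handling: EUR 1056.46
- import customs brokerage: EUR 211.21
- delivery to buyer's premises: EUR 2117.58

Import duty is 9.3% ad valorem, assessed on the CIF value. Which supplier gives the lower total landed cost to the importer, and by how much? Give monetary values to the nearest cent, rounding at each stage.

Supplier A is cheaper by EUR 4214.97

Supplier A (FOB):
CIF value = FOB price + freight + insurance = 40233.60 + 7712.55 + 485.08 = 48431.23
Import duty = 48431.23 × 9.3% = 4504.10
Buyer bears (A): 7712.55 + 485.08 + 1056.46 + 211.21 + 2117.58 = 11582.88
Landed cost (A) = invoice 40233.60 + 11582.88 + duty 4504.10 = 56320.58
Supplier B (CIF):
The CIF price already equals the CIF value: 52287.56
Import duty = 52287.56 × 9.3% = 4862.74
Buyer bears (B): 1056.46 + 211.21 + 2117.58 = 3385.25
Landed cost (B) = invoice 52287.56 + 3385.25 + duty 4862.74 = 60535.55
Difference = |56320.58 − 60535.55| = 4214.97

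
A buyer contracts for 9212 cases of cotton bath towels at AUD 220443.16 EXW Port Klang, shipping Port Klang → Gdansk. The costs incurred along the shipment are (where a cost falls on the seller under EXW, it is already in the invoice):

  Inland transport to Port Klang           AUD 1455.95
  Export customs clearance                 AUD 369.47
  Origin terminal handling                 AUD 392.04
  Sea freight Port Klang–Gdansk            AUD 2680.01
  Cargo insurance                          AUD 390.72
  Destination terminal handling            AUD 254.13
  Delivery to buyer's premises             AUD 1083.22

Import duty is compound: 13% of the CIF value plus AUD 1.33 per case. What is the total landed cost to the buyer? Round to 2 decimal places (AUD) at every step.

Total landed cost: AUD 268665.74

EXW: the seller makes goods available at their premises; the buyer bears all onward costs.
CIF value = EXW price + inland to port + export clearance + origin terminal + freight + insurance = 220443.16 + 1455.95 + 369.47 + 392.04 + 2680.01 + 390.72 = 225731.35
Ad valorem component: 225731.35 × 13% = 29345.08
Specific component: 9212 × 1.33 = 12251.96
Import duty = 29345.08 + 12251.96 = 41597.04
Buyer bears: inland to port 1455.95 + export clearance 369.47 + origin terminal 392.04 + freight 2680.01 + insurance 390.72 + destination terminal 254.13 + delivery 1083.22 + duty 41597.04 = 48222.58
Landed cost = invoice 220443.16 + 48222.58 = 268665.74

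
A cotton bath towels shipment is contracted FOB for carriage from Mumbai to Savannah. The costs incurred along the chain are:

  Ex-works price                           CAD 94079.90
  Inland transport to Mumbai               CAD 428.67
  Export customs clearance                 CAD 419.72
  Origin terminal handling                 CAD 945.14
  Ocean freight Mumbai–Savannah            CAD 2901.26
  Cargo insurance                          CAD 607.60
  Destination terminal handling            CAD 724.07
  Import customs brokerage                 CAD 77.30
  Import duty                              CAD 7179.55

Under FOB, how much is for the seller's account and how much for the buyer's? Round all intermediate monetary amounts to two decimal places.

Seller: CAD 95873.43; buyer: CAD 11489.78

FOB: the seller bears costs until goods are on board at the origin port; the buyer bears freight, insurance and all costs thereafter.
Seller's account: goods 94079.90 + inland to port 428.67 + export clearance 419.72 + origin terminal 945.14 = 95873.43
Buyer's account: freight 2901.26 + insurance 607.60 + destination terminal 724.07 + brokerage 77.30 + duty 7179.55 = 11489.78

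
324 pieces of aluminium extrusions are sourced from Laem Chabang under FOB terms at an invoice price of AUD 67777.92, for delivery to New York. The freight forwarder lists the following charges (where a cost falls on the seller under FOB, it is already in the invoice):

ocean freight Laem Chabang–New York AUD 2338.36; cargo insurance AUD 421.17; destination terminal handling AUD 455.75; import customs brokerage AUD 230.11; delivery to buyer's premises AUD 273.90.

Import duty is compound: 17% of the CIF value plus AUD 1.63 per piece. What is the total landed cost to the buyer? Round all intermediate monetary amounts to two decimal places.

FOB: the seller bears costs until goods are on board at the origin port; the buyer bears freight, insurance and all costs thereafter.
CIF value = FOB price + freight + insurance = 67777.92 + 2338.36 + 421.17 = 70537.45
Ad valorem component: 70537.45 × 17% = 11991.37
Specific component: 324 × 1.63 = 528.12
Import duty = 11991.37 + 528.12 = 12519.49
Buyer bears: freight 2338.36 + insurance 421.17 + destination terminal 455.75 + brokerage 230.11 + delivery 273.90 + duty 12519.49 = 16238.78
Landed cost = invoice 67777.92 + 16238.78 = 84016.70

Total landed cost: AUD 84016.70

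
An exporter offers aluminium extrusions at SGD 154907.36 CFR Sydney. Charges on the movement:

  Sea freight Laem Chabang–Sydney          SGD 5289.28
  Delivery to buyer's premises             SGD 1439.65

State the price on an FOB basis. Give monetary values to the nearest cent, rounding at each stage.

FOB price: SGD 149618.08

Not relevant to the conversion: delivery — on the buyer under both terms; not part of either seller's price.
From CFR to FOB, the seller no longer bears: freight.
FOB price = 154907.36 − 5289.28 = 149618.08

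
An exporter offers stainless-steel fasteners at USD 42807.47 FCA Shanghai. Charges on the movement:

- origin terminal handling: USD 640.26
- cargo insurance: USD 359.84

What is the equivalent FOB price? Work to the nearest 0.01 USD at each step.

FOB price: USD 43447.73

Not relevant to the conversion: insurance — on the buyer under both terms; not part of either seller's price.
From FCA to FOB, the seller additionally bears: origin terminal.
FOB price = 42807.47 + 640.26 = 43447.73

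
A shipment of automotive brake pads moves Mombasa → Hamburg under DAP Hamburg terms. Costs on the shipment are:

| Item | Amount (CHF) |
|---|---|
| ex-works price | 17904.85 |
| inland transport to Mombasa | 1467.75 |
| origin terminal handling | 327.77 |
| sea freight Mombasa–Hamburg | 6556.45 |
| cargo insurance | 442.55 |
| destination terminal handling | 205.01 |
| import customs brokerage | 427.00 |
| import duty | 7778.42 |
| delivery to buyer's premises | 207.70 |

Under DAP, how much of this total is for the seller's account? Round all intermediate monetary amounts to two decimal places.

Seller's account: CHF 27112.08

DAP: the seller bears all costs to the named destination except import duty and clearance.
Seller's account: goods 17904.85 + inland to port 1467.75 + origin terminal 327.77 + freight 6556.45 + insurance 442.55 + destination terminal 205.01 + delivery 207.70 = 27112.08
Buyer's account: brokerage 427.00 + duty 7778.42 = 8205.42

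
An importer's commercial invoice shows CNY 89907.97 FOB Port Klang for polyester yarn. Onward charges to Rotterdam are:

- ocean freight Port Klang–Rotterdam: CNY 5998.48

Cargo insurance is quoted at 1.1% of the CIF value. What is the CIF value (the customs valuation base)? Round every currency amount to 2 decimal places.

Let C be the CIF value. C = FOB price + freight + 1.1% × C
C − 1.1% × C = 89907.97 + 5998.48
0.989 × C = 95906.45
C = 95906.45 / 0.989 = 96973.15
Insurance premium = 1.1% × 96973.15 = 1066.70

CIF value: CNY 96973.15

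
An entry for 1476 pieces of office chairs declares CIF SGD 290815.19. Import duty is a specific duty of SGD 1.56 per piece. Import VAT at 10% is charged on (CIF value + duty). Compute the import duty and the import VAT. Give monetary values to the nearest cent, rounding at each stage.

Import duty = 1476 × 1.56 = 2302.56
VAT base = CIF + duty = 290815.19 + 2302.56 = 293117.75
Import VAT = 293117.75 × 10% = 29311.78

Import duty: SGD 2302.56; import VAT: SGD 29311.78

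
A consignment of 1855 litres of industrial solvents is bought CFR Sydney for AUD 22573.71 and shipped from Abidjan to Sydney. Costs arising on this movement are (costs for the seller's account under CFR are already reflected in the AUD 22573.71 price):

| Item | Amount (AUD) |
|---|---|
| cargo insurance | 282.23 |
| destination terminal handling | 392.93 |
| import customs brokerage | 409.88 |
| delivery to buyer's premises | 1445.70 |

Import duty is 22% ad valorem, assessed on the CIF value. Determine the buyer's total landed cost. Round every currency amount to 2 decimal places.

CFR: the seller pays costs through ocean freight to the destination port, but not insurance.
CIF value = CFR price + insurance = 22573.71 + 282.23 = 22855.94
Import duty = 22855.94 × 22% = 5028.31
Buyer bears: insurance 282.23 + destination terminal 392.93 + brokerage 409.88 + delivery 1445.70 + duty 5028.31 = 7559.05
Landed cost = invoice 22573.71 + 7559.05 = 30132.76

Total landed cost: AUD 30132.76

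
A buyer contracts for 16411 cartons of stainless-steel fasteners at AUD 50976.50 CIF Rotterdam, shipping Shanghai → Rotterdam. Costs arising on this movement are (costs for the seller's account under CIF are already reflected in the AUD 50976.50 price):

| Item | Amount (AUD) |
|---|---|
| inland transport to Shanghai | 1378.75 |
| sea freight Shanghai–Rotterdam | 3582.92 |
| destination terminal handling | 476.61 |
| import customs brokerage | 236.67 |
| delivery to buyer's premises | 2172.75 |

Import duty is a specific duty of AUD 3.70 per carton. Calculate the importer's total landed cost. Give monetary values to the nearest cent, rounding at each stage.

Total landed cost: AUD 114583.23

CIF: the seller pays costs through ocean freight and marine insurance to the destination port.
Already in the invoice (seller's account under CIF): inland to port, freight — exclude.
The CIF price already equals the CIF value: 50976.50
Import duty = 16411 × 3.70 = 60720.70
Buyer bears: destination terminal 476.61 + brokerage 236.67 + delivery 2172.75 + duty 60720.70 = 63606.73
Landed cost = invoice 50976.50 + 63606.73 = 114583.23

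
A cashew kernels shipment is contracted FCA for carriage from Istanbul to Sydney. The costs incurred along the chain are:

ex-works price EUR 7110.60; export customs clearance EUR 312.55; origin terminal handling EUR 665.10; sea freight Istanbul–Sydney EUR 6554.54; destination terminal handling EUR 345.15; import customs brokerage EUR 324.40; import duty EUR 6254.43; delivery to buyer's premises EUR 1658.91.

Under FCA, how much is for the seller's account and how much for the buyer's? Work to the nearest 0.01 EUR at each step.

Seller: EUR 7423.15; buyer: EUR 15802.53

FCA: the seller delivers export-cleared goods to the carrier; the buyer bears costs from that point.
Seller's account: goods 7110.60 + export clearance 312.55 = 7423.15
Buyer's account: origin terminal 665.10 + freight 6554.54 + destination terminal 345.15 + brokerage 324.40 + duty 6254.43 + delivery 1658.91 = 15802.53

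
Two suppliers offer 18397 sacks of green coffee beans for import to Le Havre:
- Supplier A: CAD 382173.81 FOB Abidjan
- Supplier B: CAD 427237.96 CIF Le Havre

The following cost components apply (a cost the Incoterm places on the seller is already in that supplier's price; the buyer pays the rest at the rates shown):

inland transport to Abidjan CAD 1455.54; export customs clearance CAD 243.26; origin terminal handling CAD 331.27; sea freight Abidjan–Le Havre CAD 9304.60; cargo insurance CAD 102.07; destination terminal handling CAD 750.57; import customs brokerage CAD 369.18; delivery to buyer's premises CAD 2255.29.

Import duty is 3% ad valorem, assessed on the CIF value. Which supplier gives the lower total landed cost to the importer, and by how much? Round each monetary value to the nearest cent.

Supplier A is cheaper by CAD 36727.21

Supplier A (FOB):
CIF value = FOB price + freight + insurance = 382173.81 + 9304.60 + 102.07 = 391580.48
Import duty = 391580.48 × 3% = 11747.41
Buyer bears (A): 9304.60 + 102.07 + 750.57 + 369.18 + 2255.29 = 12781.71
Landed cost (A) = invoice 382173.81 + 12781.71 + duty 11747.41 = 406702.93
Supplier B (CIF):
The CIF price already equals the CIF value: 427237.96
Import duty = 427237.96 × 3% = 12817.14
Buyer bears (B): 750.57 + 369.18 + 2255.29 = 3375.04
Landed cost (B) = invoice 427237.96 + 3375.04 + duty 12817.14 = 443430.14
Difference = |406702.93 − 443430.14| = 36727.21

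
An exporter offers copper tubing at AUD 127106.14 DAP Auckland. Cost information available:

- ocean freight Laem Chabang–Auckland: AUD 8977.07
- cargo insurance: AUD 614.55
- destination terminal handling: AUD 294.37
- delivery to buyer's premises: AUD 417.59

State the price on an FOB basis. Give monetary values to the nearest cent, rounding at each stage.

FOB price: AUD 116802.56

From DAP to FOB, the seller no longer bears: freight, insurance, destination terminal, delivery.
FOB price = 127106.14 − 8977.07 − 614.55 − 294.37 − 417.59 = 116802.56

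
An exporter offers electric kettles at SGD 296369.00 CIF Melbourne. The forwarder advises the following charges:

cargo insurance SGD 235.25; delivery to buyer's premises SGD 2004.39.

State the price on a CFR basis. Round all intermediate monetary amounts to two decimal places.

Not relevant to the conversion: delivery — on the buyer under both terms; not part of either seller's price.
From CIF to CFR, the seller no longer bears: insurance.
CFR price = 296369.00 − 235.25 = 296133.75

CFR price: SGD 296133.75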